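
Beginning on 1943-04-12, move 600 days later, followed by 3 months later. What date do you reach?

Adding 600 days from April 12, 1943:
April has 30 days, so 30 − 12 = 18 days remain after April 12, 1943; 600 − 18 = 582 left.
May 1943 has 31 days: 582 − 31 = 551 left.
June 1943 has 30 days: 551 − 30 = 521 left.
July 1943 has 31 days: 521 − 31 = 490 left.
August 1943 has 31 days: 490 − 31 = 459 left.
September 1943 has 30 days: 459 − 30 = 429 left.
October 1943 has 31 days: 429 − 31 = 398 left.
November 1943 has 30 days: 398 − 30 = 368 left.
December 1943 has 31 days: 368 − 31 = 337 left.
January 1944 has 31 days: 337 − 31 = 306 left.
February 1944 has 29 days (1944 is a leap year): 306 − 29 = 277 left.
March 1944 has 31 days: 277 − 31 = 246 left.
April 1944 has 30 days: 246 − 30 = 216 left.
May 1944 has 31 days: 216 − 31 = 185 left.
June 1944 has 30 days: 185 − 30 = 155 left.
July 1944 has 31 days: 155 − 31 = 124 left.
August 1944 has 31 days: 124 − 31 = 93 left.
September 1944 has 30 days: 93 − 30 = 63 left.
October 1944 has 31 days: 63 − 31 = 32 left.
November 1944 has 30 days: 32 − 30 = 2 left.
2 days into December 1944 → December 2, 1944.
Adding 3 months from December 2, 1944:
month 12 + 3 = 15, which is month 3 of year 1945 → March 1945.
Day 2 is valid in March, giving March 2, 1945.

March 2, 1945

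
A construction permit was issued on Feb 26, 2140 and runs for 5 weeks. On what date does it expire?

Advancing 5 weeks = 35 days from February 26, 2140.
February has 29 days, so 29 − 26 = 3 days remain after February 26, 2140; 35 − 3 = 32 left.
March 2140 has 31 days: 32 − 31 = 1 left.
1 day into April 2140 → April 1, 2140.

April 1, 2140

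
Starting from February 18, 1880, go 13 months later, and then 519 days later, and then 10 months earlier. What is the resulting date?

October 19, 1881

Counting forward 13 months from February 18, 1880:
month 2 + 13 = 15, which is month 3 of year 1881 → March 1881.
Day 18 is valid in March, giving March 18, 1881.
Counting forward 519 days from March 18, 1881:
March has 31 days, so 31 − 18 = 13 days remain after March 18, 1881; 519 − 13 = 506 left.
April 1881 has 30 days: 506 − 30 = 476 left.
May 1881 has 31 days: 476 − 31 = 445 left.
June 1881 has 30 days: 445 − 30 = 415 left.
July 1881 has 31 days: 415 − 31 = 384 left.
August 1881 has 31 days: 384 − 31 = 353 left.
September 1881 has 30 days: 353 − 30 = 323 left.
October 1881 has 31 days: 323 − 31 = 292 left.
November 1881 has 30 days: 292 − 30 = 262 left.
December 1881 has 31 days: 262 − 31 = 231 left.
January 1882 has 31 days: 231 − 31 = 200 left.
February 1882 has 28 days (1882 is not a leap year): 200 − 28 = 172 left.
March 1882 has 31 days: 172 − 31 = 141 left.
April 1882 has 30 days: 141 − 30 = 111 left.
May 1882 has 31 days: 111 − 31 = 80 left.
June 1882 has 30 days: 80 − 30 = 50 left.
July 1882 has 31 days: 50 − 31 = 19 left.
19 days into August 1882 → August 19, 1882.
Subtracting 10 months from August 19, 1882:
month 8 − 10 = -2, which is month 10 of year 1881 → October 1881.
Day 19 is valid in October, giving October 19, 1881.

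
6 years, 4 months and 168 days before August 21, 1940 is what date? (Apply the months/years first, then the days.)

November 4, 1933

Counting back 6 years, 4 months and 168 days from August 21, 1940: first the month/year part, then the days.
-6 years → 1934; month 8 − 4 = 4 → April 1934.
Day 21 is valid in April, giving April 21, 1934.
Now subtract 168 days from April 21, 1934.
Going back 21 days from April 21, 1934 reaches the end of the previous month; 168 − 21 = 147 left.
March 1934 has 31 days: 147 − 31 = 116 left.
February 1934 has 28 days (1934 is not a leap year): 116 − 28 = 88 left.
January 1934 has 31 days: 88 − 31 = 57 left.
December 1933 has 31 days: 57 − 31 = 26 left.
November 1933 has 30 days; 30 − 26 = 4 → November 4, 1933.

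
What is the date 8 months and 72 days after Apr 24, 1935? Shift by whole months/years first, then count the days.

March 5, 1936

Adding 8 months and 72 days from April 24, 1935: first the month/year part, then the days.
month 4 + 8 = 12 → December 1935.
Day 24 is valid in December, giving December 24, 1935.
Now add 72 days from December 24, 1935.
December has 31 days, so 31 − 24 = 7 days remain after December 24, 1935; 72 − 7 = 65 left.
January 1936 has 31 days: 65 − 31 = 34 left.
February 1936 has 29 days (1936 is a leap year): 34 − 29 = 5 left.
5 days into March 1936 → March 5, 1936.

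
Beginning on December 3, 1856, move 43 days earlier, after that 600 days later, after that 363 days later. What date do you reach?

Going back 43 days from December 3, 1856:
Going back 3 days from December 3, 1856 reaches the end of the previous month; 43 − 3 = 40 left.
November 1856 has 30 days: 40 − 30 = 10 left.
October 1856 has 31 days; 31 − 10 = 21 → October 21, 1856.
Adding 600 days from October 21, 1856:
October has 31 days, so 31 − 21 = 10 days remain after October 21, 1856; 600 − 10 = 590 left.
November 1856 has 30 days: 590 − 30 = 560 left.
December 1856 has 31 days: 560 − 31 = 529 left.
January 1857 has 31 days: 529 − 31 = 498 left.
February 1857 has 28 days (1857 is not a leap year): 498 − 28 = 470 left.
March 1857 has 31 days: 470 − 31 = 439 left.
April 1857 has 30 days: 439 − 30 = 409 left.
May 1857 has 31 days: 409 − 31 = 378 left.
June 1857 has 30 days: 378 − 30 = 348 left.
July 1857 has 31 days: 348 − 31 = 317 left.
August 1857 has 31 days: 317 − 31 = 286 left.
September 1857 has 30 days: 286 − 30 = 256 left.
October 1857 has 31 days: 256 − 31 = 225 left.
November 1857 has 30 days: 225 − 30 = 195 left.
December 1857 has 31 days: 195 − 31 = 164 left.
January 1858 has 31 days: 164 − 31 = 133 left.
February 1858 has 28 days (1858 is not a leap year): 133 − 28 = 105 left.
March 1858 has 31 days: 105 − 31 = 74 left.
April 1858 has 30 days: 74 − 30 = 44 left.
May 1858 has 31 days: 44 − 31 = 13 left.
13 days into June 1858 → June 13, 1858.
Advancing 363 days from June 13, 1858:
June has 30 days, so 30 − 13 = 17 days remain after June 13, 1858; 363 − 17 = 346 left.
July 1858 has 31 days: 346 − 31 = 315 left.
August 1858 has 31 days: 315 − 31 = 284 left.
September 1858 has 30 days: 284 − 30 = 254 left.
October 1858 has 31 days: 254 − 31 = 223 left.
November 1858 has 30 days: 223 − 30 = 193 left.
December 1858 has 31 days: 193 − 31 = 162 left.
January 1859 has 31 days: 162 − 31 = 131 left.
February 1859 has 28 days (1859 is not a leap year): 131 − 28 = 103 left.
March 1859 has 31 days: 103 − 31 = 72 left.
April 1859 has 30 days: 72 − 30 = 42 left.
May 1859 has 31 days: 42 − 31 = 11 left.
11 days into June 1859 → June 11, 1859.

June 11, 1859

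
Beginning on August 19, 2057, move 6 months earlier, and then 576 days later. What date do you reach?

September 18, 2058

Counting back 6 months from August 19, 2057:
month 8 − 6 = 2 → February 2057.
Day 19 is valid in February, giving February 19, 2057.
Counting forward 576 days from February 19, 2057:
February has 28 days, so 28 − 19 = 9 days remain after February 19, 2057; 576 − 9 = 567 left.
March 2057 has 31 days: 567 − 31 = 536 left.
April 2057 has 30 days: 536 − 30 = 506 left.
May 2057 has 31 days: 506 − 31 = 475 left.
June 2057 has 30 days: 475 − 30 = 445 left.
July 2057 has 31 days: 445 − 31 = 414 left.
August 2057 has 31 days: 414 − 31 = 383 left.
September 2057 has 30 days: 383 − 30 = 353 left.
October 2057 has 31 days: 353 − 31 = 322 left.
November 2057 has 30 days: 322 − 30 = 292 left.
December 2057 has 31 days: 292 − 31 = 261 left.
January 2058 has 31 days: 261 − 31 = 230 left.
February 2058 has 28 days (2058 is not a leap year): 230 − 28 = 202 left.
March 2058 has 31 days: 202 − 31 = 171 left.
April 2058 has 30 days: 171 − 30 = 141 left.
May 2058 has 31 days: 141 − 31 = 110 left.
June 2058 has 30 days: 110 − 30 = 80 left.
July 2058 has 31 days: 80 − 31 = 49 left.
August 2058 has 31 days: 49 − 31 = 18 left.
18 days into September 2058 → September 18, 2058.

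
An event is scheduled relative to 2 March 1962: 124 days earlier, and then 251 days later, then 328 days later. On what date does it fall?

May 31, 1963

Going back 124 days from March 2, 1962:
Going back 2 days from March 2, 1962 reaches the end of the previous month; 124 − 2 = 122 left.
February 1962 has 28 days (1962 is not a leap year): 122 − 28 = 94 left.
January 1962 has 31 days: 94 − 31 = 63 left.
December 1961 has 31 days: 63 − 31 = 32 left.
November 1961 has 30 days: 32 − 30 = 2 left.
October 1961 has 31 days; 31 − 2 = 29 → October 29, 1961.
Counting forward 251 days from October 29, 1961:
October has 31 days, so 31 − 29 = 2 days remain after October 29, 1961; 251 − 2 = 249 left.
November 1961 has 30 days: 249 − 30 = 219 left.
December 1961 has 31 days: 219 − 31 = 188 left.
January 1962 has 31 days: 188 − 31 = 157 left.
February 1962 has 28 days (1962 is not a leap year): 157 − 28 = 129 left.
March 1962 has 31 days: 129 − 31 = 98 left.
April 1962 has 30 days: 98 − 30 = 68 left.
May 1962 has 31 days: 68 − 31 = 37 left.
June 1962 has 30 days: 37 − 30 = 7 left.
7 days into July 1962 → July 7, 1962.
Advancing 328 days from July 7, 1962:
July has 31 days, so 31 − 7 = 24 days remain after July 7, 1962; 328 − 24 = 304 left.
August 1962 has 31 days: 304 − 31 = 273 left.
September 1962 has 30 days: 273 − 30 = 243 left.
October 1962 has 31 days: 243 − 31 = 212 left.
November 1962 has 30 days: 212 − 30 = 182 left.
December 1962 has 31 days: 182 − 31 = 151 left.
January 1963 has 31 days: 151 − 31 = 120 left.
February 1963 has 28 days (1963 is not a leap year): 120 − 28 = 92 left.
March 1963 has 31 days: 92 − 31 = 61 left.
April 1963 has 30 days: 61 − 30 = 31 left.
31 days into May 1963 → May 31, 1963.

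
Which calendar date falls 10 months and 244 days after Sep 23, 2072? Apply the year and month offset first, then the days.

Advancing 10 months and 244 days from September 23, 2072: first the month/year part, then the days.
month 9 + 10 = 19, which is month 7 of year 2073 → July 2073.
Day 23 is valid in July, giving July 23, 2073.
Now add 244 days from July 23, 2073.
July has 31 days, so 31 − 23 = 8 days remain after July 23, 2073; 244 − 8 = 236 left.
August 2073 has 31 days: 236 − 31 = 205 left.
September 2073 has 30 days: 205 − 30 = 175 left.
October 2073 has 31 days: 175 − 31 = 144 left.
November 2073 has 30 days: 144 − 30 = 114 left.
December 2073 has 31 days: 114 − 31 = 83 left.
January 2074 has 31 days: 83 − 31 = 52 left.
February 2074 has 28 days (2074 is not a leap year): 52 − 28 = 24 left.
24 days into March 2074 → March 24, 2074.

March 24, 2074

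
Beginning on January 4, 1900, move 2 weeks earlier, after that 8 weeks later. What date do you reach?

Subtracting 2 weeks (= 14 days) from January 4, 1900:
Going back 4 days from January 4, 1900 reaches the end of the previous month; 14 − 4 = 10 left.
December 1899 has 31 days; 31 − 10 = 21 → December 21, 1899.
Advancing 8 weeks (= 56 days) from December 21, 1899:
December has 31 days, so 31 − 21 = 10 days remain after December 21, 1899; 56 − 10 = 46 left.
January 1900 has 31 days: 46 − 31 = 15 left.
15 days into February 1900 → February 15, 1900.

February 15, 1900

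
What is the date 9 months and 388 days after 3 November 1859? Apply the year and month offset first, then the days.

Advancing 9 months and 388 days from November 3, 1859: first the month/year part, then the days.
month 11 + 9 = 20, which is month 8 of year 1860 → August 1860.
Day 3 is valid in August, giving August 3, 1860.
Now add 388 days from August 3, 1860.
August has 31 days, so 31 − 3 = 28 days remain after August 3, 1860; 388 − 28 = 360 left.
September 1860 has 30 days: 360 − 30 = 330 left.
October 1860 has 31 days: 330 − 31 = 299 left.
November 1860 has 30 days: 299 − 30 = 269 left.
December 1860 has 31 days: 269 − 31 = 238 left.
January 1861 has 31 days: 238 − 31 = 207 left.
February 1861 has 28 days (1861 is not a leap year): 207 − 28 = 179 left.
March 1861 has 31 days: 179 − 31 = 148 left.
April 1861 has 30 days: 148 − 30 = 118 left.
May 1861 has 31 days: 118 − 31 = 87 left.
June 1861 has 30 days: 87 − 30 = 57 left.
July 1861 has 31 days: 57 − 31 = 26 left.
26 days into August 1861 → August 26, 1861.

August 26, 1861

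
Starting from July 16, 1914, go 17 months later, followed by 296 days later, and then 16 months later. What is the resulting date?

February 7, 1918

Advancing 17 months from July 16, 1914:
month 7 + 17 = 24, which is month 12 of year 1915 → December 1915.
Day 16 is valid in December, giving December 16, 1915.
Adding 296 days from December 16, 1915:
December has 31 days, so 31 − 16 = 15 days remain after December 16, 1915; 296 − 15 = 281 left.
January 1916 has 31 days: 281 − 31 = 250 left.
February 1916 has 29 days (1916 is a leap year): 250 − 29 = 221 left.
March 1916 has 31 days: 221 − 31 = 190 left.
April 1916 has 30 days: 190 − 30 = 160 left.
May 1916 has 31 days: 160 − 31 = 129 left.
June 1916 has 30 days: 129 − 30 = 99 left.
July 1916 has 31 days: 99 − 31 = 68 left.
August 1916 has 31 days: 68 − 31 = 37 left.
September 1916 has 30 days: 37 − 30 = 7 left.
7 days into October 1916 → October 7, 1916.
Advancing 16 months from October 7, 1916:
month 10 + 16 = 26, which is month 2 of year 1918 → February 1918.
Day 7 is valid in February, giving February 7, 1918.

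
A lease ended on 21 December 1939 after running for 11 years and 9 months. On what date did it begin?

March 21, 1928

Subtracting 11 years and 9 months from December 21, 1939.
-11 years → 1928; month 12 − 9 = 3 → March 1928.
Day 21 is valid in March, giving March 21, 1928.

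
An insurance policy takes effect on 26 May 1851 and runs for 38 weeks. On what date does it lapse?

February 16, 1852

Counting forward 38 weeks = 266 days from May 26, 1851.
May has 31 days, so 31 − 26 = 5 days remain after May 26, 1851; 266 − 5 = 261 left.
June 1851 has 30 days: 261 − 30 = 231 left.
July 1851 has 31 days: 231 − 31 = 200 left.
August 1851 has 31 days: 200 − 31 = 169 left.
September 1851 has 30 days: 169 − 30 = 139 left.
October 1851 has 31 days: 139 − 31 = 108 left.
November 1851 has 30 days: 108 − 30 = 78 left.
December 1851 has 31 days: 78 − 31 = 47 left.
January 1852 has 31 days: 47 − 31 = 16 left.
16 days into February 1852 → February 16, 1852.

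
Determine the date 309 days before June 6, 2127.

Subtracting 309 days from June 6, 2127.
Going back 6 days from June 6, 2127 reaches the end of the previous month; 309 − 6 = 303 left.
May 2127 has 31 days: 303 − 31 = 272 left.
April 2127 has 30 days: 272 − 30 = 242 left.
March 2127 has 31 days: 242 − 31 = 211 left.
February 2127 has 28 days (2127 is not a leap year): 211 − 28 = 183 left.
January 2127 has 31 days: 183 − 31 = 152 left.
December 2126 has 31 days: 152 − 31 = 121 left.
November 2126 has 30 days: 121 − 30 = 91 left.
October 2126 has 31 days: 91 − 31 = 60 left.
September 2126 has 30 days: 60 − 30 = 30 left.
August 2126 has 31 days; 31 − 30 = 1 → August 1, 2126.

August 1, 2126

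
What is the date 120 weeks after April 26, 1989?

August 14, 1991

Advancing 120 weeks = 840 days from April 26, 1989.
April has 30 days, so 30 − 26 = 4 days remain after April 26, 1989; 840 − 4 = 836 left.
May 1989 has 31 days: 836 − 31 = 805 left.
June 1989 has 30 days: 805 − 30 = 775 left.
July 1989 has 31 days: 775 − 31 = 744 left.
August 1989 has 31 days: 744 − 31 = 713 left.
September 1989 has 30 days: 713 − 30 = 683 left.
October 1989 has 31 days: 683 − 31 = 652 left.
November 1989 has 30 days: 652 − 30 = 622 left.
December 1989 has 31 days: 622 − 31 = 591 left.
January 1990 has 31 days: 591 − 31 = 560 left.
February 1990 has 28 days (1990 is not a leap year): 560 − 28 = 532 left.
March 1990 has 31 days: 532 − 31 = 501 left.
April 1990 has 30 days: 501 − 30 = 471 left.
May 1990 has 31 days: 471 − 31 = 440 left.
June 1990 has 30 days: 440 − 30 = 410 left.
July 1990 has 31 days: 410 − 31 = 379 left.
August 1990 has 31 days: 379 − 31 = 348 left.
September 1990 has 30 days: 348 − 30 = 318 left.
October 1990 has 31 days: 318 − 31 = 287 left.
November 1990 has 30 days: 287 − 30 = 257 left.
December 1990 has 31 days: 257 − 31 = 226 left.
January 1991 has 31 days: 226 − 31 = 195 left.
February 1991 has 28 days (1991 is not a leap year): 195 − 28 = 167 left.
March 1991 has 31 days: 167 − 31 = 136 left.
April 1991 has 30 days: 136 − 30 = 106 left.
May 1991 has 31 days: 106 − 31 = 75 left.
June 1991 has 30 days: 75 − 30 = 45 left.
July 1991 has 31 days: 45 − 31 = 14 left.
14 days into August 1991 → August 14, 1991.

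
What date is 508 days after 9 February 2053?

Adding 508 days from February 9, 2053.
February has 28 days, so 28 − 9 = 19 days remain after February 9, 2053; 508 − 19 = 489 left.
March 2053 has 31 days: 489 − 31 = 458 left.
April 2053 has 30 days: 458 − 30 = 428 left.
May 2053 has 31 days: 428 − 31 = 397 left.
June 2053 has 30 days: 397 − 30 = 367 left.
July 2053 has 31 days: 367 − 31 = 336 left.
August 2053 has 31 days: 336 − 31 = 305 left.
September 2053 has 30 days: 305 − 30 = 275 left.
October 2053 has 31 days: 275 − 31 = 244 left.
November 2053 has 30 days: 244 − 30 = 214 left.
December 2053 has 31 days: 214 − 31 = 183 left.
January 2054 has 31 days: 183 − 31 = 152 left.
February 2054 has 28 days (2054 is not a leap year): 152 − 28 = 124 left.
March 2054 has 31 days: 124 − 31 = 93 left.
April 2054 has 30 days: 93 − 30 = 63 left.
May 2054 has 31 days: 63 − 31 = 32 left.
June 2054 has 30 days: 32 − 30 = 2 left.
2 days into July 2054 → July 2, 2054.

July 2, 2054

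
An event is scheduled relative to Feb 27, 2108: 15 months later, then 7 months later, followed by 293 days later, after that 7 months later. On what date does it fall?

May 16, 2111

Advancing 15 months from February 27, 2108:
month 2 + 15 = 17, which is month 5 of year 2109 → May 2109.
Day 27 is valid in May, giving May 27, 2109.
Counting forward 7 months from May 27, 2109:
month 5 + 7 = 12 → December 2109.
Day 27 is valid in December, giving December 27, 2109.
Advancing 293 days from December 27, 2109:
December has 31 days, so 31 − 27 = 4 days remain after December 27, 2109; 293 − 4 = 289 left.
January 2110 has 31 days: 289 − 31 = 258 left.
February 2110 has 28 days (2110 is not a leap year): 258 − 28 = 230 left.
March 2110 has 31 days: 230 − 31 = 199 left.
April 2110 has 30 days: 199 − 30 = 169 left.
May 2110 has 31 days: 169 − 31 = 138 left.
June 2110 has 30 days: 138 − 30 = 108 left.
July 2110 has 31 days: 108 − 31 = 77 left.
August 2110 has 31 days: 77 − 31 = 46 left.
September 2110 has 30 days: 46 − 30 = 16 left.
16 days into October 2110 → October 16, 2110.
Advancing 7 months from October 16, 2110:
month 10 + 7 = 17, which is month 5 of year 2111 → May 2111.
Day 16 is valid in May, giving May 16, 2111.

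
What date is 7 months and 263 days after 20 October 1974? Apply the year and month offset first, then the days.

Adding 7 months and 263 days from October 20, 1974: first the month/year part, then the days.
month 10 + 7 = 17, which is month 5 of year 1975 → May 1975.
Day 20 is valid in May, giving May 20, 1975.
Now add 263 days from May 20, 1975.
May has 31 days, so 31 − 20 = 11 days remain after May 20, 1975; 263 − 11 = 252 left.
June 1975 has 30 days: 252 − 30 = 222 left.
July 1975 has 31 days: 222 − 31 = 191 left.
August 1975 has 31 days: 191 − 31 = 160 left.
September 1975 has 30 days: 160 − 30 = 130 left.
October 1975 has 31 days: 130 − 31 = 99 left.
November 1975 has 30 days: 99 − 30 = 69 left.
December 1975 has 31 days: 69 − 31 = 38 left.
January 1976 has 31 days: 38 − 31 = 7 left.
7 days into February 1976 → February 7, 1976.

February 7, 1976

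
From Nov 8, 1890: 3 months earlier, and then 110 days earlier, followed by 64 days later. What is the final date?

Counting back 3 months from November 8, 1890:
month 11 − 3 = 8 → August 1890.
Day 8 is valid in August, giving August 8, 1890.
Subtracting 110 days from August 8, 1890:
Going back 8 days from August 8, 1890 reaches the end of the previous month; 110 − 8 = 102 left.
July 1890 has 31 days: 102 − 31 = 71 left.
June 1890 has 30 days: 71 − 30 = 41 left.
May 1890 has 31 days: 41 − 31 = 10 left.
April 1890 has 30 days; 30 − 10 = 20 → April 20, 1890.
Advancing 64 days from April 20, 1890:
April has 30 days, so 30 − 20 = 10 days remain after April 20, 1890; 64 − 10 = 54 left.
May 1890 has 31 days: 54 − 31 = 23 left.
23 days into June 1890 → June 23, 1890.

June 23, 1890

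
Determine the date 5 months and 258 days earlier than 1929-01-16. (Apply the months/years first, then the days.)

December 2, 1927

Going back 5 months and 258 days from January 16, 1929: first the month/year part, then the days.
month 1 − 5 = -4, which is month 8 of year 1928 → August 1928.
Day 16 is valid in August, giving August 16, 1928.
Now subtract 258 days from August 16, 1928.
Going back 16 days from August 16, 1928 reaches the end of the previous month; 258 − 16 = 242 left.
July 1928 has 31 days: 242 − 31 = 211 left.
June 1928 has 30 days: 211 − 30 = 181 left.
May 1928 has 31 days: 181 − 31 = 150 left.
April 1928 has 30 days: 150 − 30 = 120 left.
March 1928 has 31 days: 120 − 31 = 89 left.
February 1928 has 29 days (1928 is a leap year): 89 − 29 = 60 left.
January 1928 has 31 days: 60 − 31 = 29 left.
December 1927 has 31 days; 31 − 29 = 2 → December 2, 1927.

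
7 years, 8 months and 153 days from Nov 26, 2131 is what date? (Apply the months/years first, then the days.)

Counting forward 7 years, 8 months and 153 days from November 26, 2131: first the month/year part, then the days.
+7 years → 2138; month 11 + 8 = 19, which is month 7 of year 2139 → July 2139.
Day 26 is valid in July, giving July 26, 2139.
Now add 153 days from July 26, 2139.
July has 31 days, so 31 − 26 = 5 days remain after July 26, 2139; 153 − 5 = 148 left.
August 2139 has 31 days: 148 − 31 = 117 left.
September 2139 has 30 days: 117 − 30 = 87 left.
October 2139 has 31 days: 87 − 31 = 56 left.
November 2139 has 30 days: 56 − 30 = 26 left.
26 days into December 2139 → December 26, 2139.

December 26, 2139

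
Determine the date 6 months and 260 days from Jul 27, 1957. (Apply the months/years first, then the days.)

Counting forward 6 months and 260 days from July 27, 1957: first the month/year part, then the days.
month 7 + 6 = 13, which is month 1 of year 1958 → January 1958.
Day 27 is valid in January, giving January 27, 1958.
Now add 260 days from January 27, 1958.
January has 31 days, so 31 − 27 = 4 days remain after January 27, 1958; 260 − 4 = 256 left.
February 1958 has 28 days (1958 is not a leap year): 256 − 28 = 228 left.
March 1958 has 31 days: 228 − 31 = 197 left.
April 1958 has 30 days: 197 − 30 = 167 left.
May 1958 has 31 days: 167 − 31 = 136 left.
June 1958 has 30 days: 136 − 30 = 106 left.
July 1958 has 31 days: 106 − 31 = 75 left.
August 1958 has 31 days: 75 − 31 = 44 left.
September 1958 has 30 days: 44 − 30 = 14 left.
14 days into October 1958 → October 14, 1958.

October 14, 1958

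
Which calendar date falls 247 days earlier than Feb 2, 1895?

Going back 247 days from February 2, 1895.
Going back 2 days from February 2, 1895 reaches the end of the previous month; 247 − 2 = 245 left.
January 1895 has 31 days: 245 − 31 = 214 left.
December 1894 has 31 days: 214 − 31 = 183 left.
November 1894 has 30 days: 183 − 30 = 153 left.
October 1894 has 31 days: 153 − 31 = 122 left.
September 1894 has 30 days: 122 − 30 = 92 left.
August 1894 has 31 days: 92 − 31 = 61 left.
July 1894 has 31 days: 61 − 31 = 30 left.
June 1894 has 30 days: 30 − 30 = 0 left.
May 1894 has 31 days; 31 − 0 = 31 → May 31, 1894.

May 31, 1894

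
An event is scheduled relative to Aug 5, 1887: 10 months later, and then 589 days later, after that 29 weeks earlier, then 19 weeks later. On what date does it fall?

Advancing 10 months from August 5, 1887:
month 8 + 10 = 18, which is month 6 of year 1888 → June 1888.
Day 5 is valid in June, giving June 5, 1888.
Adding 589 days from June 5, 1888:
June has 30 days, so 30 − 5 = 25 days remain after June 5, 1888; 589 − 25 = 564 left.
July 1888 has 31 days: 564 − 31 = 533 left.
August 1888 has 31 days: 533 − 31 = 502 left.
September 1888 has 30 days: 502 − 30 = 472 left.
October 1888 has 31 days: 472 − 31 = 441 left.
November 1888 has 30 days: 441 − 30 = 411 left.
December 1888 has 31 days: 411 − 31 = 380 left.
January 1889 has 31 days: 380 − 31 = 349 left.
February 1889 has 28 days (1889 is not a leap year): 349 − 28 = 321 left.
March 1889 has 31 days: 321 − 31 = 290 left.
April 1889 has 30 days: 290 − 30 = 260 left.
May 1889 has 31 days: 260 − 31 = 229 left.
June 1889 has 30 days: 229 − 30 = 199 left.
July 1889 has 31 days: 199 − 31 = 168 left.
August 1889 has 31 days: 168 − 31 = 137 left.
September 1889 has 30 days: 137 − 30 = 107 left.
October 1889 has 31 days: 107 − 31 = 76 left.
November 1889 has 30 days: 76 − 30 = 46 left.
December 1889 has 31 days: 46 − 31 = 15 left.
15 days into January 1890 → January 15, 1890.
Counting back 29 weeks (= 203 days) from January 15, 1890:
Going back 15 days from January 15, 1890 reaches the end of the previous month; 203 − 15 = 188 left.
December 1889 has 31 days: 188 − 31 = 157 left.
November 1889 has 30 days: 157 − 30 = 127 left.
October 1889 has 31 days: 127 − 31 = 96 left.
September 1889 has 30 days: 96 − 30 = 66 left.
August 1889 has 31 days: 66 − 31 = 35 left.
July 1889 has 31 days: 35 − 31 = 4 left.
June 1889 has 30 days; 30 − 4 = 26 → June 26, 1889.
Adding 19 weeks (= 133 days) from June 26, 1889:
June has 30 days, so 30 − 26 = 4 days remain after June 26, 1889; 133 − 4 = 129 left.
July 1889 has 31 days: 129 − 31 = 98 left.
August 1889 has 31 days: 98 − 31 = 67 left.
September 1889 has 30 days: 67 − 30 = 37 left.
October 1889 has 31 days: 37 − 31 = 6 left.
6 days into November 1889 → November 6, 1889.

November 6, 1889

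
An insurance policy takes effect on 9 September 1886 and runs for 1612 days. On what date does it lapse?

February 7, 1891

Adding 1612 days from September 9, 1886.
September has 30 days, so 30 − 9 = 21 days remain after September 9, 1886; 1612 − 21 = 1591 left.
October 1886 has 31 days: 1591 − 31 = 1560 left.
November 1886 has 30 days: 1560 − 30 = 1530 left.
December 1886 has 31 days: 1530 − 31 = 1499 left.
January 1887 has 31 days: 1499 − 31 = 1468 left.
February 1887 has 28 days (1887 is not a leap year): 1468 − 28 = 1440 left.
March 1887 has 31 days: 1440 − 31 = 1409 left.
April 1887 has 30 days: 1409 − 30 = 1379 left.
May 1887 has 31 days: 1379 − 31 = 1348 left.
June 1887 has 30 days: 1348 − 30 = 1318 left.
July 1887 has 31 days: 1318 − 31 = 1287 left.
August 1887 has 31 days: 1287 − 31 = 1256 left.
September 1887 has 30 days: 1256 − 30 = 1226 left.
October 1887 has 31 days: 1226 − 31 = 1195 left.
November 1887 has 30 days: 1195 − 30 = 1165 left.
December 1887 has 31 days: 1165 − 31 = 1134 left.
January 1888 has 31 days: 1134 − 31 = 1103 left.
February 1888 has 29 days (1888 is a leap year): 1103 − 29 = 1074 left.
March 1888 has 31 days: 1074 − 31 = 1043 left.
April 1888 has 30 days: 1043 − 30 = 1013 left.
May 1888 has 31 days: 1013 − 31 = 982 left.
June 1888 has 30 days: 982 − 30 = 952 left.
July 1888 has 31 days: 952 − 31 = 921 left.
August 1888 has 31 days: 921 − 31 = 890 left.
September 1888 has 30 days: 890 − 30 = 860 left.
October 1888 has 31 days: 860 − 31 = 829 left.
November 1888 has 30 days: 829 − 30 = 799 left.
December 1888 has 31 days: 799 − 31 = 768 left.
January 1889 has 31 days: 768 − 31 = 737 left.
February 1889 has 28 days (1889 is not a leap year): 737 − 28 = 709 left.
March 1889 has 31 days: 709 − 31 = 678 left.
April 1889 has 30 days: 678 − 30 = 648 left.
May 1889 has 31 days: 648 − 31 = 617 left.
June 1889 has 30 days: 617 − 30 = 587 left.
July 1889 has 31 days: 587 − 31 = 556 left.
August 1889 has 31 days: 556 − 31 = 525 left.
September 1889 has 30 days: 525 − 30 = 495 left.
October 1889 has 31 days: 495 − 31 = 464 left.
November 1889 has 30 days: 464 − 30 = 434 left.
December 1889 has 31 days: 434 − 31 = 403 left.
January 1890 has 31 days: 403 − 31 = 372 left.
February 1890 has 28 days (1890 is not a leap year): 372 − 28 = 344 left.
March 1890 has 31 days: 344 − 31 = 313 left.
April 1890 has 30 days: 313 − 30 = 283 left.
May 1890 has 31 days: 283 − 31 = 252 left.
June 1890 has 30 days: 252 − 30 = 222 left.
July 1890 has 31 days: 222 − 31 = 191 left.
August 1890 has 31 days: 191 − 31 = 160 left.
September 1890 has 30 days: 160 − 30 = 130 left.
October 1890 has 31 days: 130 − 31 = 99 left.
November 1890 has 30 days: 99 − 30 = 69 left.
December 1890 has 31 days: 69 − 31 = 38 left.
January 1891 has 31 days: 38 − 31 = 7 left.
7 days into February 1891 → February 7, 1891.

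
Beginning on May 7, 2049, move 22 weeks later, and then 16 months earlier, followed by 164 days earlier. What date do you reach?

Adding 22 weeks (= 154 days) from May 7, 2049:
May has 31 days, so 31 − 7 = 24 days remain after May 7, 2049; 154 − 24 = 130 left.
June 2049 has 30 days: 130 − 30 = 100 left.
July 2049 has 31 days: 100 − 31 = 69 left.
August 2049 has 31 days: 69 − 31 = 38 left.
September 2049 has 30 days: 38 − 30 = 8 left.
8 days into October 2049 → October 8, 2049.
Counting back 16 months from October 8, 2049:
month 10 − 16 = -6, which is month 6 of year 2048 → June 2048.
Day 8 is valid in June, giving June 8, 2048.
Counting back 164 days from June 8, 2048:
Going back 8 days from June 8, 2048 reaches the end of the previous month; 164 − 8 = 156 left.
May 2048 has 31 days: 156 − 31 = 125 left.
April 2048 has 30 days: 125 − 30 = 95 left.
March 2048 has 31 days: 95 − 31 = 64 left.
February 2048 has 29 days (2048 is a leap year): 64 − 29 = 35 left.
January 2048 has 31 days: 35 − 31 = 4 left.
December 2047 has 31 days; 31 − 4 = 27 → December 27, 2047.

December 27, 2047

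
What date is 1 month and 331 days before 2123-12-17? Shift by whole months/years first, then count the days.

Subtracting 1 month and 331 days from December 17, 2123: first the month/year part, then the days.
month 12 − 1 = 11 → November 2123.
Day 17 is valid in November, giving November 17, 2123.
Now subtract 331 days from November 17, 2123.
Going back 17 days from November 17, 2123 reaches the end of the previous month; 331 − 17 = 314 left.
October 2123 has 31 days: 314 − 31 = 283 left.
September 2123 has 30 days: 283 − 30 = 253 left.
August 2123 has 31 days: 253 − 31 = 222 left.
July 2123 has 31 days: 222 − 31 = 191 left.
June 2123 has 30 days: 191 − 30 = 161 left.
May 2123 has 31 days: 161 − 31 = 130 left.
April 2123 has 30 days: 130 − 30 = 100 left.
March 2123 has 31 days: 100 − 31 = 69 left.
February 2123 has 28 days (2123 is not a leap year): 69 − 28 = 41 left.
January 2123 has 31 days: 41 − 31 = 10 left.
December 2122 has 31 days; 31 − 10 = 21 → December 21, 2122.

December 21, 2122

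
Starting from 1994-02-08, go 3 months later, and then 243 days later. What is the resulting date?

January 6, 1995

Adding 3 months from February 8, 1994:
month 2 + 3 = 5 → May 1994.
Day 8 is valid in May, giving May 8, 1994.
Adding 243 days from May 8, 1994:
May has 31 days, so 31 − 8 = 23 days remain after May 8, 1994; 243 − 23 = 220 left.
June 1994 has 30 days: 220 − 30 = 190 left.
July 1994 has 31 days: 190 − 31 = 159 left.
August 1994 has 31 days: 159 − 31 = 128 left.
September 1994 has 30 days: 128 − 30 = 98 left.
October 1994 has 31 days: 98 − 31 = 67 left.
November 1994 has 30 days: 67 − 30 = 37 left.
December 1994 has 31 days: 37 − 31 = 6 left.
6 days into January 1995 → January 6, 1995.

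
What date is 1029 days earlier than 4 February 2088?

Going back 1029 days from February 4, 2088.
Going back 4 days from February 4, 2088 reaches the end of the previous month; 1029 − 4 = 1025 left.
January 2088 has 31 days: 1025 − 31 = 994 left.
December 2087 has 31 days: 994 − 31 = 963 left.
November 2087 has 30 days: 963 − 30 = 933 left.
October 2087 has 31 days: 933 − 31 = 902 left.
September 2087 has 30 days: 902 − 30 = 872 left.
August 2087 has 31 days: 872 − 31 = 841 left.
July 2087 has 31 days: 841 − 31 = 810 left.
June 2087 has 30 days: 810 − 30 = 780 left.
May 2087 has 31 days: 780 − 31 = 749 left.
April 2087 has 30 days: 749 − 30 = 719 left.
March 2087 has 31 days: 719 − 31 = 688 left.
February 2087 has 28 days (2087 is not a leap year): 688 − 28 = 660 left.
January 2087 has 31 days: 660 − 31 = 629 left.
December 2086 has 31 days: 629 − 31 = 598 left.
November 2086 has 30 days: 598 − 30 = 568 left.
October 2086 has 31 days: 568 − 31 = 537 left.
September 2086 has 30 days: 537 − 30 = 507 left.
August 2086 has 31 days: 507 − 31 = 476 left.
July 2086 has 31 days: 476 − 31 = 445 left.
June 2086 has 30 days: 445 − 30 = 415 left.
May 2086 has 31 days: 415 − 31 = 384 left.
April 2086 has 30 days: 384 − 30 = 354 left.
March 2086 has 31 days: 354 − 31 = 323 left.
February 2086 has 28 days (2086 is not a leap year): 323 − 28 = 295 left.
January 2086 has 31 days: 295 − 31 = 264 left.
December 2085 has 31 days: 264 − 31 = 233 left.
November 2085 has 30 days: 233 − 30 = 203 left.
October 2085 has 31 days: 203 − 31 = 172 left.
September 2085 has 30 days: 172 − 30 = 142 left.
August 2085 has 31 days: 142 − 31 = 111 left.
July 2085 has 31 days: 111 − 31 = 80 left.
June 2085 has 30 days: 80 − 30 = 50 left.
May 2085 has 31 days: 50 − 31 = 19 left.
April 2085 has 30 days; 30 − 19 = 11 → April 11, 2085.

April 11, 2085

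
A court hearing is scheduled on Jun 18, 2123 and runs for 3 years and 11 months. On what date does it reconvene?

Advancing 3 years and 11 months from June 18, 2123.
+3 years → 2126; month 6 + 11 = 17, which is month 5 of year 2127 → May 2127.
Day 18 is valid in May, giving May 18, 2127.

May 18, 2127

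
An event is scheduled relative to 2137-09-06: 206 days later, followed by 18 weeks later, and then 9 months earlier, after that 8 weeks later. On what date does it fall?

Advancing 206 days from September 6, 2137:
September has 30 days, so 30 − 6 = 24 days remain after September 6, 2137; 206 − 24 = 182 left.
October 2137 has 31 days: 182 − 31 = 151 left.
November 2137 has 30 days: 151 − 30 = 121 left.
December 2137 has 31 days: 121 − 31 = 90 left.
January 2138 has 31 days: 90 − 31 = 59 left.
February 2138 has 28 days (2138 is not a leap year): 59 − 28 = 31 left.
31 days into March 2138 → March 31, 2138.
Counting forward 18 weeks (= 126 days) from March 31, 2138:
March has 31 days, so 31 − 31 = 0 days remain after March 31, 2138; 126 − 0 = 126 left.
April 2138 has 30 days: 126 − 30 = 96 left.
May 2138 has 31 days: 96 − 31 = 65 left.
June 2138 has 30 days: 65 − 30 = 35 left.
July 2138 has 31 days: 35 − 31 = 4 left.
4 days into August 2138 → August 4, 2138.
Going back 9 months from August 4, 2138:
month 8 − 9 = -1, which is month 11 of year 2137 → November 2137.
Day 4 is valid in November, giving November 4, 2137.
Counting forward 8 weeks (= 56 days) from November 4, 2137:
November has 30 days, so 30 − 4 = 26 days remain after November 4, 2137; 56 − 26 = 30 left.
30 days into December 2137 → December 30, 2137.

December 30, 2137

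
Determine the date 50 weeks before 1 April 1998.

April 16, 1997

Counting back 50 weeks = 350 days from April 1, 1998.
Going back 1 day from April 1, 1998 reaches the end of the previous month; 350 − 1 = 349 left.
March 1998 has 31 days: 349 − 31 = 318 left.
February 1998 has 28 days (1998 is not a leap year): 318 − 28 = 290 left.
January 1998 has 31 days: 290 − 31 = 259 left.
December 1997 has 31 days: 259 − 31 = 228 left.
November 1997 has 30 days: 228 − 30 = 198 left.
October 1997 has 31 days: 198 − 31 = 167 left.
September 1997 has 30 days: 167 − 30 = 137 left.
August 1997 has 31 days: 137 − 31 = 106 left.
July 1997 has 31 days: 106 − 31 = 75 left.
June 1997 has 30 days: 75 − 30 = 45 left.
May 1997 has 31 days: 45 − 31 = 14 left.
April 1997 has 30 days; 30 − 14 = 16 → April 16, 1997.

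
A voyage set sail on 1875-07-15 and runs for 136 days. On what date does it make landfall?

November 28, 1875

Advancing 136 days from July 15, 1875.
July has 31 days, so 31 − 15 = 16 days remain after July 15, 1875; 136 − 16 = 120 left.
August 1875 has 31 days: 120 − 31 = 89 left.
September 1875 has 30 days: 89 − 30 = 59 left.
October 1875 has 31 days: 59 − 31 = 28 left.
28 days into November 1875 → November 28, 1875.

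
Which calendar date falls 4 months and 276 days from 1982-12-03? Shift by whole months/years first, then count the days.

January 4, 1984

Counting forward 4 months and 276 days from December 3, 1982: first the month/year part, then the days.
month 12 + 4 = 16, which is month 4 of year 1983 → April 1983.
Day 3 is valid in April, giving April 3, 1983.
Now add 276 days from April 3, 1983.
April has 30 days, so 30 − 3 = 27 days remain after April 3, 1983; 276 − 27 = 249 left.
May 1983 has 31 days: 249 − 31 = 218 left.
June 1983 has 30 days: 218 − 30 = 188 left.
July 1983 has 31 days: 188 − 31 = 157 left.
August 1983 has 31 days: 157 − 31 = 126 left.
September 1983 has 30 days: 126 − 30 = 96 left.
October 1983 has 31 days: 96 − 31 = 65 left.
November 1983 has 30 days: 65 − 30 = 35 left.
December 1983 has 31 days: 35 − 31 = 4 left.
4 days into January 1984 → January 4, 1984.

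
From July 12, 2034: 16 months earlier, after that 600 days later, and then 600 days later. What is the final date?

Counting back 16 months from July 12, 2034:
month 7 − 16 = -9, which is month 3 of year 2033 → March 2033.
Day 12 is valid in March, giving March 12, 2033.
Advancing 600 days from March 12, 2033:
March has 31 days, so 31 − 12 = 19 days remain after March 12, 2033; 600 − 19 = 581 left.
April 2033 has 30 days: 581 − 30 = 551 left.
May 2033 has 31 days: 551 − 31 = 520 left.
June 2033 has 30 days: 520 − 30 = 490 left.
July 2033 has 31 days: 490 − 31 = 459 left.
August 2033 has 31 days: 459 − 31 = 428 left.
September 2033 has 30 days: 428 − 30 = 398 left.
October 2033 has 31 days: 398 − 31 = 367 left.
November 2033 has 30 days: 367 − 30 = 337 left.
December 2033 has 31 days: 337 − 31 = 306 left.
January 2034 has 31 days: 306 − 31 = 275 left.
February 2034 has 28 days (2034 is not a leap year): 275 − 28 = 247 left.
March 2034 has 31 days: 247 − 31 = 216 left.
April 2034 has 30 days: 216 − 30 = 186 left.
May 2034 has 31 days: 186 − 31 = 155 left.
June 2034 has 30 days: 155 − 30 = 125 left.
July 2034 has 31 days: 125 − 31 = 94 left.
August 2034 has 31 days: 94 − 31 = 63 left.
September 2034 has 30 days: 63 − 30 = 33 left.
October 2034 has 31 days: 33 − 31 = 2 left.
2 days into November 2034 → November 2, 2034.
Counting forward 600 days from November 2, 2034:
November has 30 days, so 30 − 2 = 28 days remain after November 2, 2034; 600 − 28 = 572 left.
December 2034 has 31 days: 572 − 31 = 541 left.
January 2035 has 31 days: 541 − 31 = 510 left.
February 2035 has 28 days (2035 is not a leap year): 510 − 28 = 482 left.
March 2035 has 31 days: 482 − 31 = 451 left.
April 2035 has 30 days: 451 − 30 = 421 left.
May 2035 has 31 days: 421 − 31 = 390 left.
June 2035 has 30 days: 390 − 30 = 360 left.
July 2035 has 31 days: 360 − 31 = 329 left.
August 2035 has 31 days: 329 − 31 = 298 left.
September 2035 has 30 days: 298 − 30 = 268 left.
October 2035 has 31 days: 268 − 31 = 237 left.
November 2035 has 30 days: 237 − 30 = 207 left.
December 2035 has 31 days: 207 − 31 = 176 left.
January 2036 has 31 days: 176 − 31 = 145 left.
February 2036 has 29 days (2036 is a leap year): 145 − 29 = 116 left.
March 2036 has 31 days: 116 − 31 = 85 left.
April 2036 has 30 days: 85 − 30 = 55 left.
May 2036 has 31 days: 55 − 31 = 24 left.
24 days into June 2036 → June 24, 2036.

June 24, 2036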